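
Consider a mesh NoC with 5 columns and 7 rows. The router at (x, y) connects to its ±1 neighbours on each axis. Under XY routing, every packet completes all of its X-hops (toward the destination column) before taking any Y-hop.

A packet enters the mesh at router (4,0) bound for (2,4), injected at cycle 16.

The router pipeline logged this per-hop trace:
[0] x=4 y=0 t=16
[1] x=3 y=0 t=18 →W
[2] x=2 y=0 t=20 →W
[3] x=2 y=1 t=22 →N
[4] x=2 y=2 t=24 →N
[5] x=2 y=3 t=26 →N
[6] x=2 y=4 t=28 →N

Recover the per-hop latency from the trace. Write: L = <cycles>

Δcyc across hop 0→1: 18 − 16 = 2.
One hop costs L cycles, so L = 2.

L = 2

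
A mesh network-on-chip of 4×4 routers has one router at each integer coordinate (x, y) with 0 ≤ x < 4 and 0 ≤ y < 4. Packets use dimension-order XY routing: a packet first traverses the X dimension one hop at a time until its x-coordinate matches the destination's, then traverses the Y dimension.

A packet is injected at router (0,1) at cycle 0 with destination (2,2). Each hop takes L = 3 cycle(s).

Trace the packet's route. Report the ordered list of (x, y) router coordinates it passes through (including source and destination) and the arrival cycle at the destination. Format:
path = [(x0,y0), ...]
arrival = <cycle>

t=0: at (0,1)
t=3: at (1,1) after E
t=6: at (2,1) after E
t=9: at (2,2) after N

path = [(0,1), (1,1), (2,1), (2,2)]
arrival = 9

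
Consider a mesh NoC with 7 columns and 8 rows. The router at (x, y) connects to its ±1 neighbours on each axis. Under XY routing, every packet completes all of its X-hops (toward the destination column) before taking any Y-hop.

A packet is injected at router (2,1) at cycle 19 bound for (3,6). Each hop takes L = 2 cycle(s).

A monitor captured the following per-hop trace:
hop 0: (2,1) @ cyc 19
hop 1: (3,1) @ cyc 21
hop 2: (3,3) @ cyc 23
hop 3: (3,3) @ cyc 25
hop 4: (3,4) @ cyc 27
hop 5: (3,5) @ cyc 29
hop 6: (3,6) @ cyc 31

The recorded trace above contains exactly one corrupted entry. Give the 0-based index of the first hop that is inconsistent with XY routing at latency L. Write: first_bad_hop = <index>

first_bad_hop = 2

  1: Δx=+1 Δy=+0 Δt=2 [ok]
  2: Δx=+0 Δy=+2 Δt=2 [BAD: non-unit step]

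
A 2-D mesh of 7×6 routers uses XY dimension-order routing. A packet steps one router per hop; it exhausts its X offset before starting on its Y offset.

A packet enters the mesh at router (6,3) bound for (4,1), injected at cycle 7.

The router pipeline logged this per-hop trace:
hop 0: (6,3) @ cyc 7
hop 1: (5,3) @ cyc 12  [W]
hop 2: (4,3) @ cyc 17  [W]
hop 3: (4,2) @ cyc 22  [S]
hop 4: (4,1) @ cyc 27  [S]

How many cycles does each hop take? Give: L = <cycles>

From hop 0 (7) to hop 1 (12): +5 cycles.
That increment is L by definition: L = 5.

L = 5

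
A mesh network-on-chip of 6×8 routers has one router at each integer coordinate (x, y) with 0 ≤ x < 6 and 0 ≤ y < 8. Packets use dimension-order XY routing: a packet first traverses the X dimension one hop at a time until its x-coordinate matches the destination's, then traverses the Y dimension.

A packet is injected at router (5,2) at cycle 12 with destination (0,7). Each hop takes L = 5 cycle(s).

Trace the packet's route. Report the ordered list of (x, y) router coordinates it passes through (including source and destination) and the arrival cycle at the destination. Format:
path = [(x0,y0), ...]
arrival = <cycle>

hop 0: (5,2) @ cyc 12
hop 1: (4,2) @ cyc 17  [W]
hop 2: (3,2) @ cyc 22  [W]
hop 3: (2,2) @ cyc 27  [W]
hop 4: (1,2) @ cyc 32  [W]
hop 5: (0,2) @ cyc 37  [W]
hop 6: (0,3) @ cyc 42  [N]
hop 7: (0,4) @ cyc 47  [N]
hop 8: (0,5) @ cyc 52  [N]
hop 9: (0,6) @ cyc 57  [N]
hop 10: (0,7) @ cyc 62  [N]

path = [(5,2), (4,2), (3,2), (2,2), (1,2), (0,2), (0,3), (0,4), (0,5), (0,6), (0,7)]
arrival = 62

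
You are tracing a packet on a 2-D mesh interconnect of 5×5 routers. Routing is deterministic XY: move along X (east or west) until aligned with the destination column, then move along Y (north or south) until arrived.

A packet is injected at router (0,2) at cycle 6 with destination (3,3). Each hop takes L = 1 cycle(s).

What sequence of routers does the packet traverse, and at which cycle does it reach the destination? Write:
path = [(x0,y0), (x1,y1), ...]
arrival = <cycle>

src (0,2)  cyc=6
E→(1,2)  cyc=7
E→(2,2)  cyc=8
E→(3,2)  cyc=9
N→(3,3)  cyc=10

path = [(0,2), (1,2), (2,2), (3,2), (3,3)]
arrival = 10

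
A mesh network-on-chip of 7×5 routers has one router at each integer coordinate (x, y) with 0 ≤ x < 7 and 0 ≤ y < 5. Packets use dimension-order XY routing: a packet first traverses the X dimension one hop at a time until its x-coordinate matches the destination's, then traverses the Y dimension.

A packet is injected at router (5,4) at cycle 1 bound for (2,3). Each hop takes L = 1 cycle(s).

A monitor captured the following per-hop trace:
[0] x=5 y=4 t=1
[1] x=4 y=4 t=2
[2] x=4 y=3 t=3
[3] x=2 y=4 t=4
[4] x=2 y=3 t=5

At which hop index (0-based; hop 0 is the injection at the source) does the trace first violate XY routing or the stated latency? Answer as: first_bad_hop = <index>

first_bad_hop = 2

  1: Δx=-1 Δy=+0 Δt=1 [ok]
  2: Δx=+0 Δy=-1 Δt=1 [BAD: Y-move but x=4≠2]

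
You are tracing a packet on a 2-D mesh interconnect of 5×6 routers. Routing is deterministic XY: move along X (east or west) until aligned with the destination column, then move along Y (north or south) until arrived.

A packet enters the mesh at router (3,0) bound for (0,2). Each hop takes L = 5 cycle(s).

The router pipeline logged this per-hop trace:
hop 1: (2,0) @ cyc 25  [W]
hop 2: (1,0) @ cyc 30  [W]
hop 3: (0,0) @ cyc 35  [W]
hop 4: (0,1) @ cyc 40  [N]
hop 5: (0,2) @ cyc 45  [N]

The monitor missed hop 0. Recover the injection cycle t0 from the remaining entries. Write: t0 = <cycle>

Hop 1 reached at cycle 25; hop k is at t0 + k·L.
t0 = cyc[1] − L = 25 − 5 = 20.

t0 = 20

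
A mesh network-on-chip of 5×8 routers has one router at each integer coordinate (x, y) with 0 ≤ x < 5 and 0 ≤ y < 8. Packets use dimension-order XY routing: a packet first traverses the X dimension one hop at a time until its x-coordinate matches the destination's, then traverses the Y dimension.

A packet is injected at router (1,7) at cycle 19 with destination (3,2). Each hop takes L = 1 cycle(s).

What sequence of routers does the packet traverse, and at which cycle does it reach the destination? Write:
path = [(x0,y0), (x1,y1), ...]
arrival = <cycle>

  0. router=(1,7) cycle=19 (inject)
  1. router=(2,7) cycle=20 dir=E
  2. router=(3,7) cycle=21 dir=E
  3. router=(3,6) cycle=22 dir=S
  4. router=(3,5) cycle=23 dir=S
  5. router=(3,4) cycle=24 dir=S
  6. router=(3,3) cycle=25 dir=S
  7. router=(3,2) cycle=26 dir=S

path = [(1,7), (2,7), (3,7), (3,6), (3,5), (3,4), (3,3), (3,2)]
arrival = 26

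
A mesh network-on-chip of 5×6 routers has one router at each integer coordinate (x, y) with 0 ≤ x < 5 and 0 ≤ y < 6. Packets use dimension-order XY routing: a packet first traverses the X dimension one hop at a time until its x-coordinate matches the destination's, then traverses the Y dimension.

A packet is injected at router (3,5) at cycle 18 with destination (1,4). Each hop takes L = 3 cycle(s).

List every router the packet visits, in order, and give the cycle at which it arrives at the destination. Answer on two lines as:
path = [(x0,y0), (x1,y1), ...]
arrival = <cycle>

path = [(3,5), (2,5), (1,5), (1,4)]
arrival = 27

t=18: at (3,5)
t=21: at (2,5) after W
t=24: at (1,5) after W
t=27: at (1,4) after S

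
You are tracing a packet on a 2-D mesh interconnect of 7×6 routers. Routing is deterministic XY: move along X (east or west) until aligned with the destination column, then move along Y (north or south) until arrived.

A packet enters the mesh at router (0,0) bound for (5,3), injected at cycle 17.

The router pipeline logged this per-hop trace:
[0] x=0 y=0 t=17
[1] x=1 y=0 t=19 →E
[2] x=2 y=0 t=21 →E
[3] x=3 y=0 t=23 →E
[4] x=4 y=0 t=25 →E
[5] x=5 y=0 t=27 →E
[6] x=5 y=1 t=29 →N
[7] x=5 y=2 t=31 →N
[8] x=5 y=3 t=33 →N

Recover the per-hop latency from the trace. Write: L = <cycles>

L = 2

Δcyc across hop 0→1: 19 − 17 = 2.
One hop costs L cycles, so L = 2.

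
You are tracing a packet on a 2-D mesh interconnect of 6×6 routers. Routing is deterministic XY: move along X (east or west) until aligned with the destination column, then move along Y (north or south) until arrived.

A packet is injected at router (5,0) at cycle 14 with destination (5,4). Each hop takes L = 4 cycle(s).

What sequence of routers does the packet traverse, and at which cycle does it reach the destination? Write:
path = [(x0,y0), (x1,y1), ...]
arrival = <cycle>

hop 0: (5,0) @ cyc 14
hop 1: (5,1) @ cyc 18  [N]
hop 2: (5,2) @ cyc 22  [N]
hop 3: (5,3) @ cyc 26  [N]
hop 4: (5,4) @ cyc 30  [N]

path = [(5,0), (5,1), (5,2), (5,3), (5,4)]
arrival = 30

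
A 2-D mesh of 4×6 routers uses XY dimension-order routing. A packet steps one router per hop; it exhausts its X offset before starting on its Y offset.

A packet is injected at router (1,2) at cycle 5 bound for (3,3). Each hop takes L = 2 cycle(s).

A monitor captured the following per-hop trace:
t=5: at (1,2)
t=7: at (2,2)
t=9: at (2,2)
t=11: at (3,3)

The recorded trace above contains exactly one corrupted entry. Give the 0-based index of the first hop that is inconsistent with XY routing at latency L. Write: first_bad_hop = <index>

[1] (+1,+0) / 2c ⇒ ok
[2] (+0,+0) / 2c ⇒ BAD: non-unit step

first_bad_hop = 2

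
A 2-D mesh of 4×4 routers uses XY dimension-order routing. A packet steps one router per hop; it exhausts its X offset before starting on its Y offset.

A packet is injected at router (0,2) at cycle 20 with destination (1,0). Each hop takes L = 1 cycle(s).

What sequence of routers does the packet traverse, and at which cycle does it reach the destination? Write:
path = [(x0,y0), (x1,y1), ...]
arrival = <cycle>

t=20: at (0,2)
t=21: at (1,2) after E
t=22: at (1,1) after S
t=23: at (1,0) after S

path = [(0,2), (1,2), (1,1), (1,0)]
arrival = 23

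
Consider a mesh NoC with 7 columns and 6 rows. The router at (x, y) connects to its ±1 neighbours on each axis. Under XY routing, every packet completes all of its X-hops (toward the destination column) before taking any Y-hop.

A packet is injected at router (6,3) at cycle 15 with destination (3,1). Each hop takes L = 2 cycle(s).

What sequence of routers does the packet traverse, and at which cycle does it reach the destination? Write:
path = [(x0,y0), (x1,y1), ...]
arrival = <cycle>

path = [(6,3), (5,3), (4,3), (3,3), (3,2), (3,1)]
arrival = 25

  0. router=(6,3) cycle=15 (inject)
  1. router=(5,3) cycle=17 dir=W
  2. router=(4,3) cycle=19 dir=W
  3. router=(3,3) cycle=21 dir=W
  4. router=(3,2) cycle=23 dir=S
  5. router=(3,1) cycle=25 dir=S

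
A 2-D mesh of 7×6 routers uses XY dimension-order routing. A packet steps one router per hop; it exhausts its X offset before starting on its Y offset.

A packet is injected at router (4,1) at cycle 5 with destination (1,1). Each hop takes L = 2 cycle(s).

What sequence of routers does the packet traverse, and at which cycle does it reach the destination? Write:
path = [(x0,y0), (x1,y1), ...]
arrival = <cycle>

path = [(4,1), (3,1), (2,1), (1,1)]
arrival = 11

src (4,1)  cyc=5
W→(3,1)  cyc=7
W→(2,1)  cyc=9
W→(1,1)  cyc=11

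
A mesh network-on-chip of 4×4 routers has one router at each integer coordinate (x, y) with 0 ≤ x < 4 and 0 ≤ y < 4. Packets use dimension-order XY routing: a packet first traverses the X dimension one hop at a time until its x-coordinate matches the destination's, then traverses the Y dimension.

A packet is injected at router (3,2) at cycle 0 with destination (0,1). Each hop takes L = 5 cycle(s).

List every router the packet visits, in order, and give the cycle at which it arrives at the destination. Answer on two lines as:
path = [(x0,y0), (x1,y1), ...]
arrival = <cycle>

path = [(3,2), (2,2), (1,2), (0,2), (0,1)]
arrival = 20

  0. router=(3,2) cycle=0 (inject)
  1. router=(2,2) cycle=5 dir=W
  2. router=(1,2) cycle=10 dir=W
  3. router=(0,2) cycle=15 dir=W
  4. router=(0,1) cycle=20 dir=S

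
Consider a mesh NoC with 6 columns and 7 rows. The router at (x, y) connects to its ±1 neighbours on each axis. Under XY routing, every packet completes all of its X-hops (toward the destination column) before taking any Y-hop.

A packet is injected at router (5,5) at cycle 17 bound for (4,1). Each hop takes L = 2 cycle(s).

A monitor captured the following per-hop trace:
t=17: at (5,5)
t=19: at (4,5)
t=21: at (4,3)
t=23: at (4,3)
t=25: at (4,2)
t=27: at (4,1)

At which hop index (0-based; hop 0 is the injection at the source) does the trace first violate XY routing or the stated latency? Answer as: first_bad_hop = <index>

first_bad_hop = 2

hop 1: step (-1,+0), +2 cyc — ok
hop 2: step (+0,-2), +2 cyc — BAD: non-unit step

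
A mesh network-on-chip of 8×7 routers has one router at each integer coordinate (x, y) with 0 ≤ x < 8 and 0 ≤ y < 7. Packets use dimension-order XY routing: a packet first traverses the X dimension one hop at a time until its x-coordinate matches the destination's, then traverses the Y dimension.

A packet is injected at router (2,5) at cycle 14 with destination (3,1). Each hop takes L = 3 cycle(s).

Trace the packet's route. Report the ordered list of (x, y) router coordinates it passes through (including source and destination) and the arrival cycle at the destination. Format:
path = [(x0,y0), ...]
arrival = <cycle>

path = [(2,5), (3,5), (3,4), (3,3), (3,2), (3,1)]
arrival = 29

  0. router=(2,5) cycle=14 (inject)
  1. router=(3,5) cycle=17 dir=E
  2. router=(3,4) cycle=20 dir=S
  3. router=(3,3) cycle=23 dir=S
  4. router=(3,2) cycle=26 dir=S
  5. router=(3,1) cycle=29 dir=S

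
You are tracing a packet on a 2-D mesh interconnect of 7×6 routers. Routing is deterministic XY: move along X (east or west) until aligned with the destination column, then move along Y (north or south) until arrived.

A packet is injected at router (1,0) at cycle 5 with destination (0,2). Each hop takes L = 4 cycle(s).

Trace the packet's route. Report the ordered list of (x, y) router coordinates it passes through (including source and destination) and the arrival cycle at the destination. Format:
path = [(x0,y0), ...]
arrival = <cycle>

t=5: at (1,0)
t=9: at (0,0) after W
t=13: at (0,1) after N
t=17: at (0,2) after N

path = [(1,0), (0,0), (0,1), (0,2)]
arrival = 17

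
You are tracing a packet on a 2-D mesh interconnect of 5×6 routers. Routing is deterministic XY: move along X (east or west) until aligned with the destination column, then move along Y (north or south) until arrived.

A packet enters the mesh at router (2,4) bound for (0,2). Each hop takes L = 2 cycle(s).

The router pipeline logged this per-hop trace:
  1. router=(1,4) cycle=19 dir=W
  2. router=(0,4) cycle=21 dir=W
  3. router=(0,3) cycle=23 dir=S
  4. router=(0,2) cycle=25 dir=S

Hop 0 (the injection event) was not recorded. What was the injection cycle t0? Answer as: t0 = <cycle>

cyc[1] = 19 and cyc[k] = t0 + k·L for every k.
t0 = cyc[1] − L = 19 − 2 = 17.

t0 = 17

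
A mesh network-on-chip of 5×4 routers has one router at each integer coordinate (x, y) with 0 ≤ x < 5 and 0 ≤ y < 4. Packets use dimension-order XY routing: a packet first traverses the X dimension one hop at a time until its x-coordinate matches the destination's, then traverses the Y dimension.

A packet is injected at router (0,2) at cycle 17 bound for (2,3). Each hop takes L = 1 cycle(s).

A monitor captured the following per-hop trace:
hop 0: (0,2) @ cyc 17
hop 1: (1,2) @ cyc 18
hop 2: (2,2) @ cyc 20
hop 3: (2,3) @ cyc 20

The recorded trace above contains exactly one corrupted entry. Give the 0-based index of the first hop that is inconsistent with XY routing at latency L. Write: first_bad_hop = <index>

first_bad_hop = 2

  1: Δx=+1 Δy=+0 Δt=1 [ok]
  2: Δx=+1 Δy=+0 Δt=2 [BAD: Δcyc=2≠L]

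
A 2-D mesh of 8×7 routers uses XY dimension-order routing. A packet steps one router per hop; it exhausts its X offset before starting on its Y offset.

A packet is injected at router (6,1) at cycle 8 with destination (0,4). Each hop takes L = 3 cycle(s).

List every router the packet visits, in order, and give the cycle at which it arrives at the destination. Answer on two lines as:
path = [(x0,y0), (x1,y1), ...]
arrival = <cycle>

hop 0: (6,1) @ cyc 8
hop 1: (5,1) @ cyc 11  [W]
hop 2: (4,1) @ cyc 14  [W]
hop 3: (3,1) @ cyc 17  [W]
hop 4: (2,1) @ cyc 20  [W]
hop 5: (1,1) @ cyc 23  [W]
hop 6: (0,1) @ cyc 26  [W]
hop 7: (0,2) @ cyc 29  [N]
hop 8: (0,3) @ cyc 32  [N]
hop 9: (0,4) @ cyc 35  [N]

path = [(6,1), (5,1), (4,1), (3,1), (2,1), (1,1), (0,1), (0,2), (0,3), (0,4)]
arrival = 35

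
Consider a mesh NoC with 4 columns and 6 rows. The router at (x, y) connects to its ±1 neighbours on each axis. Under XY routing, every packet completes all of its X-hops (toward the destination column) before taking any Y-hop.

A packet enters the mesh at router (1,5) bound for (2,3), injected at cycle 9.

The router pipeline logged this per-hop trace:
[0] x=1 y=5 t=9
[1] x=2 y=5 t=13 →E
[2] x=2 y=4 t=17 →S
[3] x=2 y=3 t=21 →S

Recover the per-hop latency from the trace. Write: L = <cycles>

L = 4

Δcyc across hop 0→1: 13 − 9 = 4.
Per-hop latency L = Δcyc = 4.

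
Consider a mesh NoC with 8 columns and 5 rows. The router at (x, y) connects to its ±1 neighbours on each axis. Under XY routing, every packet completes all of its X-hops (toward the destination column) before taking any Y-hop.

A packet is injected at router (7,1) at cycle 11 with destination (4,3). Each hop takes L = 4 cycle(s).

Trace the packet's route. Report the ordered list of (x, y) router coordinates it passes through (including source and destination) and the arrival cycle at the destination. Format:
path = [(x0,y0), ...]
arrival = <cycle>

path = [(7,1), (6,1), (5,1), (4,1), (4,2), (4,3)]
arrival = 31

src (7,1)  cyc=11
W→(6,1)  cyc=15
W→(5,1)  cyc=19
W→(4,1)  cyc=23
N→(4,2)  cyc=27
N→(4,3)  cyc=31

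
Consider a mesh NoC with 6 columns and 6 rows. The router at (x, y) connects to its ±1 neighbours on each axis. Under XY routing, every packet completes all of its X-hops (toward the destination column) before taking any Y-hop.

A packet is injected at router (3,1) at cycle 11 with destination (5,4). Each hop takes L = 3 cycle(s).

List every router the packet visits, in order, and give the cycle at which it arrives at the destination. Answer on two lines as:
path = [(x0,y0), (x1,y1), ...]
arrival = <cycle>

hop 0: (3,1) @ cyc 11
hop 1: (4,1) @ cyc 14  [E]
hop 2: (5,1) @ cyc 17  [E]
hop 3: (5,2) @ cyc 20  [N]
hop 4: (5,3) @ cyc 23  [N]
hop 5: (5,4) @ cyc 26  [N]

path = [(3,1), (4,1), (5,1), (5,2), (5,3), (5,4)]
arrival = 26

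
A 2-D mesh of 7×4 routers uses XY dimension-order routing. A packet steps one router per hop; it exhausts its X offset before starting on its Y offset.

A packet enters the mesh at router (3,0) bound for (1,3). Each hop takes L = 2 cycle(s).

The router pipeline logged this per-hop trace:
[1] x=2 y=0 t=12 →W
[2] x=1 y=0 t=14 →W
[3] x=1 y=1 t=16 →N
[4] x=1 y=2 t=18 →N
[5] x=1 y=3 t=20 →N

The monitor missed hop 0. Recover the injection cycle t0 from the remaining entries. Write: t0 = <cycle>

t0 = 10

Hop 1 reached at cycle 12; hop k is at t0 + k·L.
Subtract one hop: t0 = 12 − 2 = 10.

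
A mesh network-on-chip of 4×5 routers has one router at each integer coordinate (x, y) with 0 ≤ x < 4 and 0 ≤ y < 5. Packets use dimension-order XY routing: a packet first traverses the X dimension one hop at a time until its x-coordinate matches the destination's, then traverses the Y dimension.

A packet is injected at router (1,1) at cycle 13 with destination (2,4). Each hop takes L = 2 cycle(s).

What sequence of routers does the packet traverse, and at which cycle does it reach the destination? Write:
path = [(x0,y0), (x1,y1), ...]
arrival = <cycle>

path = [(1,1), (2,1), (2,2), (2,3), (2,4)]
arrival = 21

hop 0: (1,1) @ cyc 13
hop 1: (2,1) @ cyc 15  [E]
hop 2: (2,2) @ cyc 17  [N]
hop 3: (2,3) @ cyc 19  [N]
hop 4: (2,4) @ cyc 21  [N]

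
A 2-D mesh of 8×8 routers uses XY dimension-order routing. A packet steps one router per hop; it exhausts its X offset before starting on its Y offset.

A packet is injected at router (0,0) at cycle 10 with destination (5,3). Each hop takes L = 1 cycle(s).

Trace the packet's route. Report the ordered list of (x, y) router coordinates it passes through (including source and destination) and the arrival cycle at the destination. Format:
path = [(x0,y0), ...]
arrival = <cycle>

t=10: at (0,0)
t=11: at (1,0) after E
t=12: at (2,0) after E
t=13: at (3,0) after E
t=14: at (4,0) after E
t=15: at (5,0) after E
t=16: at (5,1) after N
t=17: at (5,2) after N
t=18: at (5,3) after N

path = [(0,0), (1,0), (2,0), (3,0), (4,0), (5,0), (5,1), (5,2), (5,3)]
arrival = 18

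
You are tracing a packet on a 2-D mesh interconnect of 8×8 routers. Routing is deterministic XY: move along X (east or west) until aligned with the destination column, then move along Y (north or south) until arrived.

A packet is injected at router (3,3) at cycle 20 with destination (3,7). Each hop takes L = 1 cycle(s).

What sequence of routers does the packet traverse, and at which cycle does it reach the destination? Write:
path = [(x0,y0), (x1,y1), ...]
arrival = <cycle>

t=20: at (3,3)
t=21: at (3,4) after N
t=22: at (3,5) after N
t=23: at (3,6) after N
t=24: at (3,7) after N

path = [(3,3), (3,4), (3,5), (3,6), (3,7)]
arrival = 24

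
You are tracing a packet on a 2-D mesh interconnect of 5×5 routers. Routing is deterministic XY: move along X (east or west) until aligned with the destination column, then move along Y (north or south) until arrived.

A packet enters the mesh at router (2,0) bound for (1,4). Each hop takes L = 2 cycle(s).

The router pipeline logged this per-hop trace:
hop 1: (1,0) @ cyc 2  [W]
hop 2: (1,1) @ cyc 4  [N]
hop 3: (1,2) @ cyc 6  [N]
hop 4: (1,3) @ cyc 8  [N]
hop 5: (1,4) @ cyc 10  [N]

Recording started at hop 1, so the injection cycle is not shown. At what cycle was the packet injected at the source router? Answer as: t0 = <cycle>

The first recorded entry is hop 1 at cycle 2.
Therefore t0 = 2 − L = 0.

t0 = 0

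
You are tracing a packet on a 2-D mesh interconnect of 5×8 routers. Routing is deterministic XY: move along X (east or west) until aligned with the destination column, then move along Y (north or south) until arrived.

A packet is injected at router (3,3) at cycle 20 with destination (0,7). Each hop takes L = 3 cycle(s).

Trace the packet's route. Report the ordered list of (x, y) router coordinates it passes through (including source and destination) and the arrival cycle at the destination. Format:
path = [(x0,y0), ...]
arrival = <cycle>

hop 0: (3,3) @ cyc 20
hop 1: (2,3) @ cyc 23  [W]
hop 2: (1,3) @ cyc 26  [W]
hop 3: (0,3) @ cyc 29  [W]
hop 4: (0,4) @ cyc 32  [N]
hop 5: (0,5) @ cyc 35  [N]
hop 6: (0,6) @ cyc 38  [N]
hop 7: (0,7) @ cyc 41  [N]

path = [(3,3), (2,3), (1,3), (0,3), (0,4), (0,5), (0,6), (0,7)]
arrival = 41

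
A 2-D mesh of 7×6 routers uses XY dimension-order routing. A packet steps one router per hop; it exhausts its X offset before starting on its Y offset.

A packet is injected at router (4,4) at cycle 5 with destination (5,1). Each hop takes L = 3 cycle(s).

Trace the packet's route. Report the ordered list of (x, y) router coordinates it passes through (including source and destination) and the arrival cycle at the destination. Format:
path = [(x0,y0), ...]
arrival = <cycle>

  0. router=(4,4) cycle=5 (inject)
  1. router=(5,4) cycle=8 dir=E
  2. router=(5,3) cycle=11 dir=S
  3. router=(5,2) cycle=14 dir=S
  4. router=(5,1) cycle=17 dir=S

path = [(4,4), (5,4), (5,3), (5,2), (5,1)]
arrival = 17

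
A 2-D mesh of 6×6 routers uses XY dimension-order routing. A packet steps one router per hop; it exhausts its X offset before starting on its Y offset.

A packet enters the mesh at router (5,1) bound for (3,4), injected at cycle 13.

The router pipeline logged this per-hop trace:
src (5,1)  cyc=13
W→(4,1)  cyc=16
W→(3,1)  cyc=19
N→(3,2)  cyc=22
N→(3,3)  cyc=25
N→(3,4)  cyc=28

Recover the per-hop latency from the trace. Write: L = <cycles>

L = 3

Δcyc across hop 0→1: 16 − 13 = 3.
One hop costs L cycles, so L = 3.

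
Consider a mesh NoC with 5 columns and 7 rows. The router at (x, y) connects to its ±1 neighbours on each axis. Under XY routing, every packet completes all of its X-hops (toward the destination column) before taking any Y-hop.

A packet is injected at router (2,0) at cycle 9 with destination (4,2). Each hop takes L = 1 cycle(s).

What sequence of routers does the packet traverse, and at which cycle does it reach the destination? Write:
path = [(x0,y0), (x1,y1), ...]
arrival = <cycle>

path = [(2,0), (3,0), (4,0), (4,1), (4,2)]
arrival = 13

#0 — 2,0 | c9
#1 — 3,0 | c10 | E
#2 — 4,0 | c11 | E
#3 — 4,1 | c12 | N
#4 — 4,2 | c13 | N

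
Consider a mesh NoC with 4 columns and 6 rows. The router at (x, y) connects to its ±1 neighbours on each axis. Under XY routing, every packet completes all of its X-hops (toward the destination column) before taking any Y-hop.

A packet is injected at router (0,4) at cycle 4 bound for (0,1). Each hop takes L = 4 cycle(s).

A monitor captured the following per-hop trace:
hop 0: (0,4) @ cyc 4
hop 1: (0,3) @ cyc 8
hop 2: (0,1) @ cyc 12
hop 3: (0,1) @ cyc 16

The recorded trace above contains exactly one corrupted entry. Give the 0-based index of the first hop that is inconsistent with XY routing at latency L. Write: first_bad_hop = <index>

first_bad_hop = 2

hop 1: step (+0,-1), +4 cyc — ok
hop 2: step (+0,-2), +4 cyc — BAD: non-unit step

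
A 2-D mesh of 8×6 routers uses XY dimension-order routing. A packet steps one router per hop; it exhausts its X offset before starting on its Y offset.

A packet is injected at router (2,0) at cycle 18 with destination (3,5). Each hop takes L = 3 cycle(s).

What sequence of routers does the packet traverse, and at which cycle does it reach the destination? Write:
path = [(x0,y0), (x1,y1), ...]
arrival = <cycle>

path = [(2,0), (3,0), (3,1), (3,2), (3,3), (3,4), (3,5)]
arrival = 36

  0. router=(2,0) cycle=18 (inject)
  1. router=(3,0) cycle=21 dir=E
  2. router=(3,1) cycle=24 dir=N
  3. router=(3,2) cycle=27 dir=N
  4. router=(3,3) cycle=30 dir=N
  5. router=(3,4) cycle=33 dir=N
  6. router=(3,5) cycle=36 dir=N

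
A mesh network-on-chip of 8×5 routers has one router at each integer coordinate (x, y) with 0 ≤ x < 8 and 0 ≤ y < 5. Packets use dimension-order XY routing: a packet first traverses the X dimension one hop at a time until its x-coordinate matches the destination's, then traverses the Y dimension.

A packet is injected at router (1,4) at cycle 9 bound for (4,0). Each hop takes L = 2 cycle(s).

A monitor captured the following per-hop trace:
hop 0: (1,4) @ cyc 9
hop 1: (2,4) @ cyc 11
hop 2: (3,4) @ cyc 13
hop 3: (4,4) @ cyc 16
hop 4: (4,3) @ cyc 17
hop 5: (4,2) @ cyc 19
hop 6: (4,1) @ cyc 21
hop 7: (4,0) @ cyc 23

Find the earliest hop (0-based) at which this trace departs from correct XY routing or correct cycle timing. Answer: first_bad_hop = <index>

  1: Δx=+1 Δy=+0 Δt=2 [ok]
  2: Δx=+1 Δy=+0 Δt=2 [ok]
  3: Δx=+1 Δy=+0 Δt=3 [BAD: Δcyc=3≠L]

first_bad_hop = 3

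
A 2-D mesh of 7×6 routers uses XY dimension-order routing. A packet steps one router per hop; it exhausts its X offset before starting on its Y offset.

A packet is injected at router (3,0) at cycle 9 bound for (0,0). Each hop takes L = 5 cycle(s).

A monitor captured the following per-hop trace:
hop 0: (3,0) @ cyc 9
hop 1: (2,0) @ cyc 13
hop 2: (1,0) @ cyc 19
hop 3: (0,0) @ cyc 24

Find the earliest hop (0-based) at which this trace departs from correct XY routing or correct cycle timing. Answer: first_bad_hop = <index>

[1] (-1,+0) / 4c ⇒ BAD: Δcyc=4≠L

first_bad_hop = 1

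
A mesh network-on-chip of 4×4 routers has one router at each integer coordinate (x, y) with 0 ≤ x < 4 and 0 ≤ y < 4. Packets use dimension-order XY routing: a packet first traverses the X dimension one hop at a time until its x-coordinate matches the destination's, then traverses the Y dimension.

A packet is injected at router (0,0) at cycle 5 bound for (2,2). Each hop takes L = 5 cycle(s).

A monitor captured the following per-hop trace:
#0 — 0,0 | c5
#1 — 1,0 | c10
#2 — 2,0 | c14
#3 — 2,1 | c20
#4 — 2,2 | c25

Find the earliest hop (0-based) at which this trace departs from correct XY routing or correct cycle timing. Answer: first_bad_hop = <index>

  1: Δx=+1 Δy=+0 Δt=5 [ok]
  2: Δx=+1 Δy=+0 Δt=4 [BAD: Δcyc=4≠L]

first_bad_hop = 2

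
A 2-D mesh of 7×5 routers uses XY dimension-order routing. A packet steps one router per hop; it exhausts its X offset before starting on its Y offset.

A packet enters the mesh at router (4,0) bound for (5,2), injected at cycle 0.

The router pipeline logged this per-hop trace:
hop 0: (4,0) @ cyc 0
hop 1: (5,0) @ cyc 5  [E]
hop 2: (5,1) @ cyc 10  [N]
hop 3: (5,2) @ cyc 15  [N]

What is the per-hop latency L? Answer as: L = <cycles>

L = 5

cyc[1] − cyc[0] = 5 − 0 = 5.
That increment is L by definition: L = 5.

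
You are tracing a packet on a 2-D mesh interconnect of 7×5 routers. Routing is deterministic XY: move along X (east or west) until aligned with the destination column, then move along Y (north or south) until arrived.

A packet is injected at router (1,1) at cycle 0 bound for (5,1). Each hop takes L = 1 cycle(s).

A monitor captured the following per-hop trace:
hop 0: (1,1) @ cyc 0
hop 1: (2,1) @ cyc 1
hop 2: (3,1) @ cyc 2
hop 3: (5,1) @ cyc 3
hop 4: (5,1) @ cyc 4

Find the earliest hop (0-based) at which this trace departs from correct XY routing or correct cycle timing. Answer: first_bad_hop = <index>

first_bad_hop = 3

  1: Δx=+1 Δy=+0 Δt=1 [ok]
  2: Δx=+1 Δy=+0 Δt=1 [ok]
  3: Δx=+2 Δy=+0 Δt=1 [BAD: non-unit step]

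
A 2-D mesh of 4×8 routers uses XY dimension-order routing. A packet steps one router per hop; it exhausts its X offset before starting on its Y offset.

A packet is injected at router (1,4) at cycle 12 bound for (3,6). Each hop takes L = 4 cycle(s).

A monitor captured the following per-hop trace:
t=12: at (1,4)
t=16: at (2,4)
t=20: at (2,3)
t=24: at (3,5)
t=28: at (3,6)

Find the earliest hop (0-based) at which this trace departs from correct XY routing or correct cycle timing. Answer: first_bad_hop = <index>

first_bad_hop = 2

hop 1: step (+1,+0), +4 cyc — ok
hop 2: step (+0,-1), +4 cyc — BAD: Y-move but x=2≠3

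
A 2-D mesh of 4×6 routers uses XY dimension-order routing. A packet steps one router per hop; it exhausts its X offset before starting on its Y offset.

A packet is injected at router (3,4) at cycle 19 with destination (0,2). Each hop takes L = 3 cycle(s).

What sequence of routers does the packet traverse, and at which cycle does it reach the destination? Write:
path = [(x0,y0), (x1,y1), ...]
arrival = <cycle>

#0 — 3,4 | c19
#1 — 2,4 | c22 | W
#2 — 1,4 | c25 | W
#3 — 0,4 | c28 | W
#4 — 0,3 | c31 | S
#5 — 0,2 | c34 | S

path = [(3,4), (2,4), (1,4), (0,4), (0,3), (0,2)]
arrival = 34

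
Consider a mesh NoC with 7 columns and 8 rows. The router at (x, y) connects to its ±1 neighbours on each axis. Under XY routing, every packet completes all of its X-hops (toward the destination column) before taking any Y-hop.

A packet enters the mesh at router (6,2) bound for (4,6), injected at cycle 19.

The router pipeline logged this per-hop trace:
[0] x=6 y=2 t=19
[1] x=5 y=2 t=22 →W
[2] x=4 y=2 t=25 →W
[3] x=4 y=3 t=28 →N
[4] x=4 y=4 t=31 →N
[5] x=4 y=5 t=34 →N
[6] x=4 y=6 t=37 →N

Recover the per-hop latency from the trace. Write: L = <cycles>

L = 3

cyc[1] − cyc[0] = 22 − 19 = 3.
That increment is L by definition: L = 3.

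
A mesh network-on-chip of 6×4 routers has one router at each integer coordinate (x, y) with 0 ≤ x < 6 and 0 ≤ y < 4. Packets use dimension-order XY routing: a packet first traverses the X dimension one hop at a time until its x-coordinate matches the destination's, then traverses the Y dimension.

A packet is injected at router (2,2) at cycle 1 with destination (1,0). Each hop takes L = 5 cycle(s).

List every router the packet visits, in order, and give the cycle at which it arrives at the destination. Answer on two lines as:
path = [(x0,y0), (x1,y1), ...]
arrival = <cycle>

  0. router=(2,2) cycle=1 (inject)
  1. router=(1,2) cycle=6 dir=W
  2. router=(1,1) cycle=11 dir=S
  3. router=(1,0) cycle=16 dir=S

path = [(2,2), (1,2), (1,1), (1,0)]
arrival = 16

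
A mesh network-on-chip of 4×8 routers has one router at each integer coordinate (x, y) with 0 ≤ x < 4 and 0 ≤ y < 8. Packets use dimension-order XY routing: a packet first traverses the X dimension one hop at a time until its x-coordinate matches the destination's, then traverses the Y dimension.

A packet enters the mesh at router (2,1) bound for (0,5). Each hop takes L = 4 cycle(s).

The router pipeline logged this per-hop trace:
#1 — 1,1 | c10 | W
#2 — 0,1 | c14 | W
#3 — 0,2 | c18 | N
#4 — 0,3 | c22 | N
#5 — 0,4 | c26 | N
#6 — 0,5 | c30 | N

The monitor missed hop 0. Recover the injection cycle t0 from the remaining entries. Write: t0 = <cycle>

t0 = 6

The first recorded entry is hop 1 at cycle 10.
So t0 = 10 − 1·4 = 6.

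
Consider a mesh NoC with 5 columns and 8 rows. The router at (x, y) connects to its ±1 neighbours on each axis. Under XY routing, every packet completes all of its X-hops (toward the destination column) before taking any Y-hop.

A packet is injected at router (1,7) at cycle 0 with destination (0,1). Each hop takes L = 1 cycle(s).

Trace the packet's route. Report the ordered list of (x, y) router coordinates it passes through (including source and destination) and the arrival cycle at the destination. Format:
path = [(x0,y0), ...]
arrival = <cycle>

t=0: at (1,7)
t=1: at (0,7) after W
t=2: at (0,6) after S
t=3: at (0,5) after S
t=4: at (0,4) after S
t=5: at (0,3) after S
t=6: at (0,2) after S
t=7: at (0,1) after S

path = [(1,7), (0,7), (0,6), (0,5), (0,4), (0,3), (0,2), (0,1)]
arrival = 7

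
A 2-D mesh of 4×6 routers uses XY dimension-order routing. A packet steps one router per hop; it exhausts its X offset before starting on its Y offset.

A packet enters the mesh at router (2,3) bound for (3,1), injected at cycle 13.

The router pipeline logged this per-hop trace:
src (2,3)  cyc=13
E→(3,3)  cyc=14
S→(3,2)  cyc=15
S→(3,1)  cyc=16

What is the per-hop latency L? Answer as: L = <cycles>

L = 1

cyc[1] − cyc[0] = 14 − 13 = 1.
Each hop adds L, hence L = 1.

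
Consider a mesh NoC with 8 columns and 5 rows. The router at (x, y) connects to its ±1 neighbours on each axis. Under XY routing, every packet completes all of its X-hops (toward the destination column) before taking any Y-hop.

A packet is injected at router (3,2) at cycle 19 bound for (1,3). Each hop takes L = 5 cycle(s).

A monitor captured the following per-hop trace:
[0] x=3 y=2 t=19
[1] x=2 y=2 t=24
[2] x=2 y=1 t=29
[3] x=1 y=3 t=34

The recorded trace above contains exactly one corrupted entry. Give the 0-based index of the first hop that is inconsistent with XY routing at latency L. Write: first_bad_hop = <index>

  1: Δx=-1 Δy=+0 Δt=5 [ok]
  2: Δx=+0 Δy=-1 Δt=5 [BAD: Y-move but x=2≠1]

first_bad_hop = 2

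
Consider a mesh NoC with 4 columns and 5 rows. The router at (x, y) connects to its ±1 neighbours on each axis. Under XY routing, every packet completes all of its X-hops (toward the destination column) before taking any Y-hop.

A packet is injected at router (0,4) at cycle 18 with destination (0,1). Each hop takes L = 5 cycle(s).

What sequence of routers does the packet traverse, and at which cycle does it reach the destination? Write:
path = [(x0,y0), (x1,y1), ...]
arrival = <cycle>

path = [(0,4), (0,3), (0,2), (0,1)]
arrival = 33

  0. router=(0,4) cycle=18 (inject)
  1. router=(0,3) cycle=23 dir=S
  2. router=(0,2) cycle=28 dir=S
  3. router=(0,1) cycle=33 dir=S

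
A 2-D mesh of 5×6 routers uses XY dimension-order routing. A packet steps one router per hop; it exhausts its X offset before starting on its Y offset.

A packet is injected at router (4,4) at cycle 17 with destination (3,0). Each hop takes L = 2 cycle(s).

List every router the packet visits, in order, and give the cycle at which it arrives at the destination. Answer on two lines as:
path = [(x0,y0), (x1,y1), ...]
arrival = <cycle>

path = [(4,4), (3,4), (3,3), (3,2), (3,1), (3,0)]
arrival = 27

src (4,4)  cyc=17
W→(3,4)  cyc=19
S→(3,3)  cyc=21
S→(3,2)  cyc=23
S→(3,1)  cyc=25
S→(3,0)  cyc=27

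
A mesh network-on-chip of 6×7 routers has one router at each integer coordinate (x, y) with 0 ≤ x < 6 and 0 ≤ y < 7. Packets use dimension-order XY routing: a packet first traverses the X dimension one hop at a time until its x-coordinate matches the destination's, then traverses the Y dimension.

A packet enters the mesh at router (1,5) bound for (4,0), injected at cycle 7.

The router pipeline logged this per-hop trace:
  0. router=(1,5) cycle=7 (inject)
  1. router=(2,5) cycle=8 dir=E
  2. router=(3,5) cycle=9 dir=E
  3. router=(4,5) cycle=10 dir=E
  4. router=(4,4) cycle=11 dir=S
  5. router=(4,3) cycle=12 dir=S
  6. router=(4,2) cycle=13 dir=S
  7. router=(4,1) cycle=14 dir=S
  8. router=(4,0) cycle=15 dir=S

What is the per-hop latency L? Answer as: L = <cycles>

L = 1

From hop 0 (7) to hop 1 (8): +1 cycles.
Per-hop latency L = Δcyc = 1.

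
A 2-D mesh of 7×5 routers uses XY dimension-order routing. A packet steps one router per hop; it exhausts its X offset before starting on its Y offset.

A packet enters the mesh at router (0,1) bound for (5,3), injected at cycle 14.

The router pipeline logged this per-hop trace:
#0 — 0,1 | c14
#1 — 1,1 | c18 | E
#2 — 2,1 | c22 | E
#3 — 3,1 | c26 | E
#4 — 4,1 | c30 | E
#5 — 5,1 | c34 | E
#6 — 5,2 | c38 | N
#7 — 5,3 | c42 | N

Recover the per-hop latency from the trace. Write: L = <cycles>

Δcyc across hop 0→1: 18 − 14 = 4.
That increment is L by definition: L = 4.

L = 4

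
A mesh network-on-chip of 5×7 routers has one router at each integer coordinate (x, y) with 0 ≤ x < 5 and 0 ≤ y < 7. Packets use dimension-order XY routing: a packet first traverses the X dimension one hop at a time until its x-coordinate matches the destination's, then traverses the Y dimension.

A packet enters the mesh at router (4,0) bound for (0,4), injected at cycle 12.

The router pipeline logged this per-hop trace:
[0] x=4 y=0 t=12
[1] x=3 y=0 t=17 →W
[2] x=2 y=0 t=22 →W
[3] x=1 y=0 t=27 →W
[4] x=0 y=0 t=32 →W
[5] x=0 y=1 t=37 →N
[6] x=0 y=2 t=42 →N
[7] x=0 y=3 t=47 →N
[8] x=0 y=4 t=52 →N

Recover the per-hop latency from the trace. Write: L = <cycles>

L = 5

Δcyc across hop 0→1: 17 − 12 = 5.
Per-hop latency L = Δcyc = 5.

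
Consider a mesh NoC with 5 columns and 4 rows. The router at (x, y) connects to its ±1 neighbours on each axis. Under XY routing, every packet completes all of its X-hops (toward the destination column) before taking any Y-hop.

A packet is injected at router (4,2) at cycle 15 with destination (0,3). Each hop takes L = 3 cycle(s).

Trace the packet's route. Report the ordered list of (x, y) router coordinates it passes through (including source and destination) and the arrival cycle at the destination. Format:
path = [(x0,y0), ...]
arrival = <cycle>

path = [(4,2), (3,2), (2,2), (1,2), (0,2), (0,3)]
arrival = 30

  0. router=(4,2) cycle=15 (inject)
  1. router=(3,2) cycle=18 dir=W
  2. router=(2,2) cycle=21 dir=W
  3. router=(1,2) cycle=24 dir=W
  4. router=(0,2) cycle=27 dir=W
  5. router=(0,3) cycle=30 dir=N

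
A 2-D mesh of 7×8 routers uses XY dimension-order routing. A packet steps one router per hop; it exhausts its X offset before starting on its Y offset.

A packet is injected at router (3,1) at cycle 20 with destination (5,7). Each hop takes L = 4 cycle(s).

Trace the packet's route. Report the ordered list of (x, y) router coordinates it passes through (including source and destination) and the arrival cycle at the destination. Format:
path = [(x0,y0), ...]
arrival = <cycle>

[0] x=3 y=1 t=20
[1] x=4 y=1 t=24 →E
[2] x=5 y=1 t=28 →E
[3] x=5 y=2 t=32 →N
[4] x=5 y=3 t=36 →N
[5] x=5 y=4 t=40 →N
[6] x=5 y=5 t=44 →N
[7] x=5 y=6 t=48 →N
[8] x=5 y=7 t=52 →N

path = [(3,1), (4,1), (5,1), (5,2), (5,3), (5,4), (5,5), (5,6), (5,7)]
arrival = 52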